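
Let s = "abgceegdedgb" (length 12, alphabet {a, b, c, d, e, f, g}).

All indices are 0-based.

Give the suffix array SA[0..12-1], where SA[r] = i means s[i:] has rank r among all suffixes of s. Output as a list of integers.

[0, 11, 1, 3, 7, 9, 8, 4, 5, 10, 2, 6]

rank | idx | suffix
   0 |   0 | abgceegdedgb
   1 |  11 | b
   2 |   1 | bgceegdedgb
   3 |   3 | ceegdedgb
   4 |   7 | dedgb
   5 |   9 | dgb
   6 |   8 | edgb
   7 |   4 | eegdedgb
   8 |   5 | egdedgb
   9 |  10 | gb
  10 |   2 | gceegdedgb
  11 |   6 | gdedgb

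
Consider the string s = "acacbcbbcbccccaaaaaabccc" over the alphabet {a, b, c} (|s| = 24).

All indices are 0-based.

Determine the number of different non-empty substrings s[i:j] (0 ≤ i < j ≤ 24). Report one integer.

rank→(start, suffix):
  0 → (14, 'aaaaaabccc')
  1 → (15, 'aaaaabccc')
  2 → (16, 'aaaabccc')
  3 → (17, 'aaabccc')
  4 → (18, 'aabccc')
  5 → (19, 'abccc')
  6 → (0, 'acacbcbbcbccccaaaaaabccc')
  7 → (2, 'acbcbbcbccccaaaaaabccc')
  8 → (6, 'bbcbccccaaaaaabccc')
  9 → (4, 'bcbbcbccccaaaaaabccc')
  10 → (7, 'bcbccccaaaaaabccc')
  11 → (20, 'bccc')
  12 → (9, 'bccccaaaaaabccc')
  13 → (23, 'c')
  14 → (13, 'caaaaaabccc')
  15 → (1, 'cacbcbbcbccccaaaaaabccc')
  16 → (5, 'cbbcbccccaaaaaabccc')
  17 → (3, 'cbcbbcbccccaaaaaabccc')
  18 → (8, 'cbccccaaaaaabccc')
  19 → (22, 'cc')
  20 → (12, 'ccaaaaaabccc')
  21 → (21, 'ccc')
  22 → (11, 'cccaaaaaabccc')
  23 → (10, 'ccccaaaaaabccc')

SA = [14, 15, 16, 17, 18, 19, 0, 2, 6, 4, 7, 20, 9, 23, 13, 1, 5, 3, 8, 22, 12, 21, 11, 10]
rank  pair      lcp
   1  s[14:],s[15:]  5  'aaaaa'
   2  s[15:],s[16:]  4  'aaaa'
   3  s[16:],s[17:]  3  'aaa'
   4  s[17:],s[18:]  2  'aa'
   5  s[18:],s[19:]  1  'a'
   6  s[19:],s[0:]  1  'a'
   7  s[0:],s[2:]  2  'ac'
   8  s[2:],s[6:]  0  ''
   9  s[6:],s[4:]  1  'b'
  10  s[4:],s[7:]  3  'bcb'
  11  s[7:],s[20:]  2  'bc'
  12  s[20:],s[9:]  4  'bccc'
  13  s[9:],s[23:]  0  ''
  14  s[23:],s[13:]  1  'c'
  15  s[13:],s[1:]  2  'ca'
  16  s[1:],s[5:]  1  'c'
  17  s[5:],s[3:]  2  'cb'
  18  s[3:],s[8:]  3  'cbc'
  19  s[8:],s[22:]  1  'c'
  20  s[22:],s[12:]  2  'cc'
  21  s[12:],s[21:]  2  'cc'
  22  s[21:],s[11:]  3  'ccc'
  23  s[11:],s[10:]  3  'ccc'

n(n+1)/2 = 24·25/2 = 300
Σ LCP = 0 + 5 + 4 + 3 + 2 + 1 + 1 + 2 + 0 + 1 + 3 + 2 + 4 + 0 + 1 + 2 + 1 + 2 + 3 + 1 + 2 + 2 + 3 + 3 = 48
distinct = 300 − 48 = 252

252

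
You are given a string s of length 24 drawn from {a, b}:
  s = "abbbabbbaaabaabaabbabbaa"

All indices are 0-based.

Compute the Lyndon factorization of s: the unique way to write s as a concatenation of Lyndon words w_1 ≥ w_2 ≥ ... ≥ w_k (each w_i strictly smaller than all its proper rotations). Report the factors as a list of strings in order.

emit factor 1: 'abbb' (i=0, period=4)
emit factor 2: 'abbb' (i=4, period=4)
emit factor 3: 'aaabaabaabbabb' (i=8, period=14)
emit factor 4: 'a' (i=22, period=1)
emit factor 5: 'a' (i=23, period=1)

["abbb", "abbb", "aaabaabaabbabb", "a", "a"]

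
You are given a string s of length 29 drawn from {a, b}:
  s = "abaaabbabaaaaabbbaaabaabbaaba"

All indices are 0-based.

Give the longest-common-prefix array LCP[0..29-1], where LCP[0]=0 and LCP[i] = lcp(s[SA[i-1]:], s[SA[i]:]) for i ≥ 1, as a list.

[0, 1, 4, 3, 4, 5, 2, 4, 3, 5, 4, 1, 3, 5, 4, 2, 4, 3, 0, 2, 4, 5, 3, 4, 2, 1, 4, 3, 2]

sorted suffixes:
  #0 SA[0]=28  'a'
  #1 SA[1]=9  'aaaaabbbaaabaabbaaba'
  #2 SA[2]=10  'aaaabbbaaabaabbaaba'
  #3 SA[3]=17  'aaabaabbaaba'
  #4 SA[4]=2  'aaabbabaaaaabbbaaabaabbaaba'
  #5 SA[5]=11  'aaabbbaaabaabbaaba'
  #6 SA[6]=25  'aaba'
  #7 SA[7]=18  'aabaabbaaba'
  #8 SA[8]=21  'aabbaaba'
  #9 SA[9]=3  'aabbabaaaaabbbaaabaabbaaba'
  #10 SA[10]=12  'aabbbaaabaabbaaba'
  #11 SA[11]=26  'aba'
  #12 SA[12]=7  'abaaaaabbbaaabaabbaaba'
  #13 SA[13]=0  'abaaabbabaaaaabbbaaabaabbaaba'
  #14 SA[14]=19  'abaabbaaba'
  #15 SA[15]=22  'abbaaba'
  #16 SA[16]=4  'abbabaaaaabbbaaabaabbaaba'
  #17 SA[17]=13  'abbbaaabaabbaaba'
  #18 SA[18]=27  'ba'
  #19 SA[19]=8  'baaaaabbbaaabaabbaaba'
  #20 SA[20]=16  'baaabaabbaaba'
  #21 SA[21]=1  'baaabbabaaaaabbbaaabaabbaaba'
  #22 SA[22]=24  'baaba'
  #23 SA[23]=20  'baabbaaba'
  #24 SA[24]=6  'babaaaaabbbaaabaabbaaba'
  #25 SA[25]=15  'bbaaabaabbaaba'
  #26 SA[26]=23  'bbaaba'
  #27 SA[27]=5  'bbabaaaaabbbaaabaabbaaba'
  #28 SA[28]=14  'bbbaaabaabbaaba'

SA = [28, 9, 10, 17, 2, 11, 25, 18, 21, 3, 12, 26, 7, 0, 19, 22, 4, 13, 27, 8, 16, 1, 24, 20, 6, 15, 23, 5, 14]
[i] adj suffixes → lcp
  [1] 28/9 → 1 ('a')
  [2] 9/10 → 4 ('aaaa')
  [3] 10/17 → 3 ('aaa')
  [4] 17/2 → 4 ('aaab')
  [5] 2/11 → 5 ('aaabb')
  [6] 11/25 → 2 ('aa')
  [7] 25/18 → 4 ('aaba')
  [8] 18/21 → 3 ('aab')
  [9] 21/3 → 5 ('aabba')
  [10] 3/12 → 4 ('aabb')
  [11] 12/26 → 1 ('a')
  [12] 26/7 → 3 ('aba')
  [13] 7/0 → 5 ('abaaa')
  [14] 0/19 → 4 ('abaa')
  [15] 19/22 → 2 ('ab')
  [16] 22/4 → 4 ('abba')
  [17] 4/13 → 3 ('abb')
  [18] 13/27 → 0 ('')
  [19] 27/8 → 2 ('ba')
  [20] 8/16 → 4 ('baaa')
  [21] 16/1 → 5 ('baaab')
  [22] 1/24 → 3 ('baa')
  [23] 24/20 → 4 ('baab')
  [24] 20/6 → 2 ('ba')
  [25] 6/15 → 1 ('b')
  [26] 15/23 → 4 ('bbaa')
  [27] 23/5 → 3 ('bba')
  [28] 5/14 → 2 ('bb')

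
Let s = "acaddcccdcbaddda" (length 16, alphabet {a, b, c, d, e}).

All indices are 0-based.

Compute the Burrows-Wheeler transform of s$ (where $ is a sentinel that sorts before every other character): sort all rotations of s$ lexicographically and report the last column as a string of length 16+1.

ad$cbcaddccdcddaa

rank  rotation           last
    0  $acaddcccdcbaddda  a
    1  a$acaddcccdcbaddd  d
    2  acaddcccdcbaddda$  $
    3  addcccdcbaddda$ac  c
    4  addda$acaddcccdcb  b
    5  baddda$acaddcccdc  c
    6  caddcccdcbaddda$a  a
    7  cbaddda$acaddcccd  d
    8  cccdcbaddda$acadd  d
    9  ccdcbaddda$acaddc  c
   10  cdcbaddda$acaddcc  c
   11  da$acaddcccdcbadd  d
   12  dcbaddda$acaddccc  c
   13  dcccdcbaddda$acad  d
   14  dda$acaddcccdcbad  d
   15  ddcccdcbaddda$aca  a
   16  ddda$acaddcccdcba  a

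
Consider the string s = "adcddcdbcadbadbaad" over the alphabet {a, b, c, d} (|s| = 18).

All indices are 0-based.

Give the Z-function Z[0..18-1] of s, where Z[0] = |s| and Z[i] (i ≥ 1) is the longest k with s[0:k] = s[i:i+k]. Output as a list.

[18, 0, 0, 0, 0, 0, 0, 0, 0, 2, 0, 0, 2, 0, 0, 1, 2, 0]

Z[0]=18
i=1: outside box; Z[1]=0
i=2: outside box; Z[2]=0
i=3: outside box; Z[3]=0
i=4: outside box; Z[4]=0
i=5: outside box; Z[5]=0
i=6: outside box; Z[6]=0
i=7: outside box; Z[7]=0
i=8: outside box; Z[8]=0
i=9: outside box; Z[9]=2 grow→box=[9,11)
i=10: min(r-i=1, Z[1]=0)=0; Z[10]=0
i=11: outside box; Z[11]=0
i=12: outside box; Z[12]=2 grow→box=[12,14)
i=13: min(r-i=1, Z[1]=0)=0; Z[13]=0
i=14: outside box; Z[14]=0
i=15: outside box; Z[15]=1 grow→box=[15,16)
i=16: outside box; Z[16]=2 grow→box=[16,18)
i=17: min(r-i=1, Z[1]=0)=0; Z[17]=0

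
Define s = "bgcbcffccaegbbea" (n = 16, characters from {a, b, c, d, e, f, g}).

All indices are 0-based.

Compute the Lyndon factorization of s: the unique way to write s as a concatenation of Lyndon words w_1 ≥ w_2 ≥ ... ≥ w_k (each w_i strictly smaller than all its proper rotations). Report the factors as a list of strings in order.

["bgc", "bcffcc", "aegbbe", "a"]

emit factor 1: 'bgc' (i=0, period=3)
emit factor 2: 'bcffcc' (i=3, period=6)
emit factor 3: 'aegbbe' (i=9, period=6)
emit factor 4: 'a' (i=15, period=1)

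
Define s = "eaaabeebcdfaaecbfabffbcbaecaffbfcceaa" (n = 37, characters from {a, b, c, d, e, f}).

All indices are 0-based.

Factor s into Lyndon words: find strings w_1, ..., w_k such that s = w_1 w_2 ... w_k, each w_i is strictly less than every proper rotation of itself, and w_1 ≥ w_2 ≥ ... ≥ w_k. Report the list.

["e", "aaabeebcdfaaecbfabffbcbaecaffbfcce", "a", "a"]

emit factor 1: 'e' (i=0, period=1)
emit factor 2: 'aaabeebcdfaaecbfabffbcbaecaffbfcce' (i=1, period=34)
emit factor 3: 'a' (i=35, period=1)
emit factor 4: 'a' (i=36, period=1)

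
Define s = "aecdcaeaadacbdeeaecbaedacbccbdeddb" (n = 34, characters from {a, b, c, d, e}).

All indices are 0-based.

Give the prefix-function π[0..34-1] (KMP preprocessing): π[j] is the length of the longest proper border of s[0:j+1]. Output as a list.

π[0] = 0
j=1 s[j]='e': π[1]=0 (border '')
j=2 s[j]='c': π[2]=0 (border '')
j=3 s[j]='d': π[3]=0 (border '')
j=4 s[j]='c': π[4]=0 (border '')
j=5 s[j]='a': π[5]=1 (border 'a')
j=6 s[j]='e': π[6]=2 (border 'ae')
j=7 s[j]='a': k: 2→0; π[7]=1 (border 'a')
j=8 s[j]='a': k: 1→0; π[8]=1 (border 'a')
j=9 s[j]='d': k: 1→0; π[9]=0 (border '')
j=10 s[j]='a': π[10]=1 (border 'a')
j=11 s[j]='c': k: 1→0; π[11]=0 (border '')
j=12 s[j]='b': π[12]=0 (border '')
j=13 s[j]='d': π[13]=0 (border '')
j=14 s[j]='e': π[14]=0 (border '')
j=15 s[j]='e': π[15]=0 (border '')
j=16 s[j]='a': π[16]=1 (border 'a')
j=17 s[j]='e': π[17]=2 (border 'ae')
j=18 s[j]='c': π[18]=3 (border 'aec')
j=19 s[j]='b': k: 3→0; π[19]=0 (border '')
j=20 s[j]='a': π[20]=1 (border 'a')
j=21 s[j]='e': π[21]=2 (border 'ae')
j=22 s[j]='d': k: 2→0; π[22]=0 (border '')
j=23 s[j]='a': π[23]=1 (border 'a')
j=24 s[j]='c': k: 1→0; π[24]=0 (border '')
j=25 s[j]='b': π[25]=0 (border '')
j=26 s[j]='c': π[26]=0 (border '')
j=27 s[j]='c': π[27]=0 (border '')
j=28 s[j]='b': π[28]=0 (border '')
j=29 s[j]='d': π[29]=0 (border '')
j=30 s[j]='e': π[30]=0 (border '')
j=31 s[j]='d': π[31]=0 (border '')
j=32 s[j]='d': π[32]=0 (border '')
j=33 s[j]='b': π[33]=0 (border '')

[0, 0, 0, 0, 0, 1, 2, 1, 1, 0, 1, 0, 0, 0, 0, 0, 1, 2, 3, 0, 1, 2, 0, 1, 0, 0, 0, 0, 0, 0, 0, 0, 0, 0]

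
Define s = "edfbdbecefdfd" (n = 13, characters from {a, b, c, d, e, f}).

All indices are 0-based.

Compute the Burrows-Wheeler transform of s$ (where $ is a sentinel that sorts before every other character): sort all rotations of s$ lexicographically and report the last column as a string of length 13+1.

dfdefbefb$cdde

rank  rotation        last
    0  $edfbdbecefdfd  d
    1  bdbecefdfd$edf  f
    2  becefdfd$edfbd  d
    3  cefdfd$edfbdbe  e
    4  d$edfbdbecefdf  f
    5  dbecefdfd$edfb  b
    6  dfbdbecefdfd$e  e
    7  dfd$edfbdbecef  f
    8  ecefdfd$edfbdb  b
    9  edfbdbecefdfd$  $
   10  efdfd$edfbdbec  c
   11  fbdbecefdfd$ed  d
   12  fd$edfbdbecefd  d
   13  fdfd$edfbdbece  e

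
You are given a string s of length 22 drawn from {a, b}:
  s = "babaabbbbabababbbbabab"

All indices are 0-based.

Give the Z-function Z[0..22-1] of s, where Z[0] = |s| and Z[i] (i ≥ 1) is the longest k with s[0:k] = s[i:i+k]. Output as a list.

Z[0]=22
i=1: i≥r, start 0; Z[1]=0
i=2: i≥r, start 0; Z[2]=2 scan→box=[2,4)
i=3: min(r-i=1, Z[1]=0)=0; Z[3]=0
i=4: i≥r, start 0; Z[4]=0
i=5: i≥r, start 0; Z[5]=1 scan→box=[5,6)
i=6: i≥r, start 0; Z[6]=1 scan→box=[6,7)
i=7: i≥r, start 0; Z[7]=1 scan→box=[7,8)
i=8: i≥r, start 0; Z[8]=4 scan→box=[8,12)
i=9: min(r-i=3, Z[1]=0)=0; Z[9]=0
i=10: min(r-i=2, Z[2]=2)=2; Z[10]=4 scan→box=[10,14)
i=11: min(r-i=3, Z[1]=0)=0; Z[11]=0
i=12: min(r-i=2, Z[2]=2)=2; Z[12]=3 scan→box=[12,15)
i=13: min(r-i=2, Z[1]=0)=0; Z[13]=0
i=14: min(r-i=1, Z[2]=2)=1; Z[14]=1
i=15: i≥r, start 0; Z[15]=1 scan→box=[15,16)
i=16: i≥r, start 0; Z[16]=1 scan→box=[16,17)
i=17: i≥r, start 0; Z[17]=4 scan→box=[17,21)
i=18: min(r-i=3, Z[1]=0)=0; Z[18]=0
i=19: min(r-i=2, Z[2]=2)=2; Z[19]=3 scan→box=[19,22)
i=20: min(r-i=2, Z[1]=0)=0; Z[20]=0
i=21: min(r-i=1, Z[2]=2)=1; Z[21]=1

[22, 0, 2, 0, 0, 1, 1, 1, 4, 0, 4, 0, 3, 0, 1, 1, 1, 4, 0, 3, 0, 1]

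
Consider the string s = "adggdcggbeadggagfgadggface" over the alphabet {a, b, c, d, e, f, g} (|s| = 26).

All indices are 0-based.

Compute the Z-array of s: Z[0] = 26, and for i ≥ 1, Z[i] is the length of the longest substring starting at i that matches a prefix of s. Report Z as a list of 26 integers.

[26, 0, 0, 0, 0, 0, 0, 0, 0, 0, 4, 0, 0, 0, 1, 0, 0, 0, 4, 0, 0, 0, 0, 1, 0, 0]

Z[0]=26
i=1: outside box; Z[1]=0
i=2: outside box; Z[2]=0
i=3: outside box; Z[3]=0
i=4: outside box; Z[4]=0
i=5: outside box; Z[5]=0
i=6: outside box; Z[6]=0
i=7: outside box; Z[7]=0
i=8: outside box; Z[8]=0
i=9: outside box; Z[9]=0
i=10: outside box; Z[10]=4 grow→box=[10,14)
i=11: min(r-i=3, Z[1]=0)=0; Z[11]=0
i=12: min(r-i=2, Z[2]=0)=0; Z[12]=0
i=13: min(r-i=1, Z[3]=0)=0; Z[13]=0
i=14: outside box; Z[14]=1 grow→box=[14,15)
i=15: outside box; Z[15]=0
i=16: outside box; Z[16]=0
i=17: outside box; Z[17]=0
i=18: outside box; Z[18]=4 grow→box=[18,22)
i=19: min(r-i=3, Z[1]=0)=0; Z[19]=0
i=20: min(r-i=2, Z[2]=0)=0; Z[20]=0
i=21: min(r-i=1, Z[3]=0)=0; Z[21]=0
i=22: outside box; Z[22]=0
i=23: outside box; Z[23]=1 grow→box=[23,24)
i=24: outside box; Z[24]=0
i=25: outside box; Z[25]=0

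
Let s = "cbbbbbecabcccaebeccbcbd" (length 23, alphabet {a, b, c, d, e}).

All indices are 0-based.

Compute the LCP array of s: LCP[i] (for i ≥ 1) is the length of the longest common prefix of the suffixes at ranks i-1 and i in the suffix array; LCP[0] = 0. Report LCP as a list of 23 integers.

sorted suffixes:
  #0 SA[0]=8  'abcccaebeccbcbd'
  #1 SA[1]=13  'aebeccbcbd'
  #2 SA[2]=1  'bbbbbecabcccaebeccbcbd'
  #3 SA[3]=2  'bbbbecabcccaebeccbcbd'
  #4 SA[4]=3  'bbbecabcccaebeccbcbd'
  #5 SA[5]=4  'bbecabcccaebeccbcbd'
  #6 SA[6]=19  'bcbd'
  #7 SA[7]=9  'bcccaebeccbcbd'
  #8 SA[8]=21  'bd'
  #9 SA[9]=5  'becabcccaebeccbcbd'
  #10 SA[10]=15  'beccbcbd'
  #11 SA[11]=7  'cabcccaebeccbcbd'
  #12 SA[12]=12  'caebeccbcbd'
  #13 SA[13]=0  'cbbbbbecabcccaebeccbcbd'
  #14 SA[14]=18  'cbcbd'
  #15 SA[15]=20  'cbd'
  #16 SA[16]=11  'ccaebeccbcbd'
  #17 SA[17]=17  'ccbcbd'
  #18 SA[18]=10  'cccaebeccbcbd'
  #19 SA[19]=22  'd'
  #20 SA[20]=14  'ebeccbcbd'
  #21 SA[21]=6  'ecabcccaebeccbcbd'
  #22 SA[22]=16  'eccbcbd'

SA = [8, 13, 1, 2, 3, 4, 19, 9, 21, 5, 15, 7, 12, 0, 18, 20, 11, 17, 10, 22, 14, 6, 16]
i: (SA[i-1],SA[i]) lcp shared
  1: (8,13) 1 'a'
  2: (13,1) 0 ''
  3: (1,2) 4 'bbbb'
  4: (2,3) 3 'bbb'
  5: (3,4) 2 'bb'
  6: (4,19) 1 'b'
  7: (19,9) 2 'bc'
  8: (9,21) 1 'b'
  9: (21,5) 1 'b'
  10: (5,15) 3 'bec'
  11: (15,7) 0 ''
  12: (7,12) 2 'ca'
  13: (12,0) 1 'c'
  14: (0,18) 2 'cb'
  15: (18,20) 2 'cb'
  16: (20,11) 1 'c'
  17: (11,17) 2 'cc'
  18: (17,10) 2 'cc'
  19: (10,22) 0 ''
  20: (22,14) 0 ''
  21: (14,6) 1 'e'
  22: (6,16) 2 'ec'

[0, 1, 0, 4, 3, 2, 1, 2, 1, 1, 3, 0, 2, 1, 2, 2, 1, 2, 2, 0, 0, 1, 2]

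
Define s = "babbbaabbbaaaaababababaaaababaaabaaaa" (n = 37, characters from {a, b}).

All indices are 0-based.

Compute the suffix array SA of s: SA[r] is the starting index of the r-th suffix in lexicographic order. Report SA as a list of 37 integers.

[36, 35, 34, 33, 10, 22, 11, 29, 23, 12, 30, 24, 13, 5, 31, 20, 27, 18, 25, 16, 14, 6, 1, 32, 9, 21, 28, 4, 19, 26, 17, 15, 0, 8, 3, 7, 2]

rank | idx | suffix
   0 |  36 | a
   1 |  35 | aa
   2 |  34 | aaa
   3 |  33 | aaaa
   4 |  10 | aaaaababababaaaababaaabaaaa
   5 |  22 | aaaababaaabaaaa
   6 |  11 | aaaababababaaaababaaabaaaa
   7 |  29 | aaabaaaa
   8 |  23 | aaababaaabaaaa
   9 |  12 | aaababababaaaababaaabaaaa
  10 |  30 | aabaaaa
  11 |  24 | aababaaabaaaa
  12 |  13 | aababababaaaababaaabaaaa
  13 |   5 | aabbbaaaaababababaaaababaaabaaaa
  14 |  31 | abaaaa
  15 |  20 | abaaaababaaabaaaa
  16 |  27 | abaaabaaaa
  17 |  18 | ababaaaababaaabaaaa
  18 |  25 | ababaaabaaaa
  19 |  16 | abababaaaababaaabaaaa
  20 |  14 | ababababaaaababaaabaaaa
  21 |   6 | abbbaaaaababababaaaababaaabaaaa
  22 |   1 | abbbaabbbaaaaababababaaaababaaabaaaa
  23 |  32 | baaaa
  24 |   9 | baaaaababababaaaababaaabaaaa
  25 |  21 | baaaababaaabaaaa
  26 |  28 | baaabaaaa
  27 |   4 | baabbbaaaaababababaaaababaaabaaaa
  28 |  19 | babaaaababaaabaaaa
  29 |  26 | babaaabaaaa
  30 |  17 | bababaaaababaaabaaaa
  31 |  15 | babababaaaababaaabaaaa
  32 |   0 | babbbaabbbaaaaababababaaaababaaabaaaa
  33 |   8 | bbaaaaababababaaaababaaabaaaa
  34 |   3 | bbaabbbaaaaababababaaaababaaabaaaa
  35 |   7 | bbbaaaaababababaaaababaaabaaaa
  36 |   2 | bbbaabbbaaaaababababaaaababaaabaaaa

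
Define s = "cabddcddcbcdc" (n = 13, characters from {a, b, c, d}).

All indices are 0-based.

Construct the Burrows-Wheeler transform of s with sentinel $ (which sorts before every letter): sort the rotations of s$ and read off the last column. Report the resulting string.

rank  rotation        last
    0  $cabddcddcbcdc  c
    1  abddcddcbcdc$c  c
    2  bcdc$cabddcddc  c
    3  bddcddcbcdc$ca  a
    4  c$cabddcddcbcd  d
    5  cabddcddcbcdc$  $
    6  cbcdc$cabddcdd  d
    7  cdc$cabddcddcb  b
    8  cddcbcdc$cabdd  d
    9  dc$cabddcddcbc  c
   10  dcbcdc$cabddcd  d
   11  dcddcbcdc$cabd  d
   12  ddcbcdc$cabddc  c
   13  ddcddcbcdc$cab  b

cccad$dbdcddcb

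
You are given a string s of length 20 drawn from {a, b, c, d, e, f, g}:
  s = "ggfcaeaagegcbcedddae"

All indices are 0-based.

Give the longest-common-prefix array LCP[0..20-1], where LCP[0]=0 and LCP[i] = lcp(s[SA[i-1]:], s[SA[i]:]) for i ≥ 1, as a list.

[0, 1, 2, 1, 0, 0, 1, 1, 0, 1, 2, 0, 1, 1, 1, 0, 0, 1, 1, 1]

rank→(start, suffix):
  0 → (6, 'aagegcbcedddae')
  1 → (18, 'ae')
  2 → (4, 'aeaagegcbcedddae')
  3 → (7, 'agegcbcedddae')
  4 → (12, 'bcedddae')
  5 → (3, 'caeaagegcbcedddae')
  6 → (11, 'cbcedddae')
  7 → (13, 'cedddae')
  8 → (17, 'dae')
  9 → (16, 'ddae')
  10 → (15, 'dddae')
  11 → (19, 'e')
  12 → (5, 'eaagegcbcedddae')
  13 → (14, 'edddae')
  14 → (9, 'egcbcedddae')
  15 → (2, 'fcaeaagegcbcedddae')
  16 → (10, 'gcbcedddae')
  17 → (8, 'gegcbcedddae')
  18 → (1, 'gfcaeaagegcbcedddae')
  19 → (0, 'ggfcaeaagegcbcedddae')

SA = [6, 18, 4, 7, 12, 3, 11, 13, 17, 16, 15, 19, 5, 14, 9, 2, 10, 8, 1, 0]
rank  pair      lcp
   1  s[6:],s[18:]  1  'a'
   2  s[18:],s[4:]  2  'ae'
   3  s[4:],s[7:]  1  'a'
   4  s[7:],s[12:]  0  ''
   5  s[12:],s[3:]  0  ''
   6  s[3:],s[11:]  1  'c'
   7  s[11:],s[13:]  1  'c'
   8  s[13:],s[17:]  0  ''
   9  s[17:],s[16:]  1  'd'
  10  s[16:],s[15:]  2  'dd'
  11  s[15:],s[19:]  0  ''
  12  s[19:],s[5:]  1  'e'
  13  s[5:],s[14:]  1  'e'
  14  s[14:],s[9:]  1  'e'
  15  s[9:],s[2:]  0  ''
  16  s[2:],s[10:]  0  ''
  17  s[10:],s[8:]  1  'g'
  18  s[8:],s[1:]  1  'g'
  19  s[1:],s[0:]  1  'g'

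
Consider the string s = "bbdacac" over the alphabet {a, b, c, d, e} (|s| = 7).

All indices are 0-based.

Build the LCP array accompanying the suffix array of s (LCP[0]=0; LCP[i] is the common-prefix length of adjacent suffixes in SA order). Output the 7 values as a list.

rank→(start, suffix):
  0 → (5, 'ac')
  1 → (3, 'acac')
  2 → (0, 'bbdacac')
  3 → (1, 'bdacac')
  4 → (6, 'c')
  5 → (4, 'cac')
  6 → (2, 'dacac')

SA = [5, 3, 0, 1, 6, 4, 2]
rank  pair      lcp
   1  s[5:],s[3:]  2  'ac'
   2  s[3:],s[0:]  0  ''
   3  s[0:],s[1:]  1  'b'
   4  s[1:],s[6:]  0  ''
   5  s[6:],s[4:]  1  'c'
   6  s[4:],s[2:]  0  ''

[0, 2, 0, 1, 0, 1, 0]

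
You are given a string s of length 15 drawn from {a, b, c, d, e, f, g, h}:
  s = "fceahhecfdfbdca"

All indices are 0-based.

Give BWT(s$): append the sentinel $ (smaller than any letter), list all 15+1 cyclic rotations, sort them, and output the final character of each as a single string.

acefdfebfchd$cha

rank  rotation          last
    0  $fceahhecfdfbdca  a
    1  a$fceahhecfdfbdc  c
    2  ahhecfdfbdca$fce  e
    3  bdca$fceahhecfdf  f
    4  ca$fceahhecfdfbd  d
    5  ceahhecfdfbdca$f  f
    6  cfdfbdca$fceahhe  e
    7  dca$fceahhecfdfb  b
    8  dfbdca$fceahhecf  f
    9  eahhecfdfbdca$fc  c
   10  ecfdfbdca$fceahh  h
   11  fbdca$fceahhecfd  d
   12  fceahhecfdfbdca$  $
   13  fdfbdca$fceahhec  c
   14  hecfdfbdca$fceah  h
   15  hhecfdfbdca$fcea  a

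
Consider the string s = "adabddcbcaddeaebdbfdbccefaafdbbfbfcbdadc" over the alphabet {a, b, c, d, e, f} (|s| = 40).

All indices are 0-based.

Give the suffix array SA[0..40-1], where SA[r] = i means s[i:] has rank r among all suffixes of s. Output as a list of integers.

rank | idx | suffix
   0 |  25 | aafdbbfbfcbdadc
   1 |   2 | abddcbcaddeaebdbfdbccefaafdbbfbfcbdadc
   2 |   0 | adabddcbcaddeaebdbfdbccefaafdbbfbfcbdadc
   3 |  37 | adc
   4 |   9 | addeaebdbfdbccefaafdbbfbfcbdadc
   5 |  13 | aebdbfdbccefaafdbbfbfcbdadc
   6 |  26 | afdbbfbfcbdadc
   7 |  29 | bbfbfcbdadc
   8 |   7 | bcaddeaebdbfdbccefaafdbbfbfcbdadc
   9 |  20 | bccefaafdbbfbfcbdadc
  10 |  35 | bdadc
  11 |  15 | bdbfdbccefaafdbbfbfcbdadc
  12 |   3 | bddcbcaddeaebdbfdbccefaafdbbfbfcbdadc
  13 |  30 | bfbfcbdadc
  14 |  32 | bfcbdadc
  15 |  17 | bfdbccefaafdbbfbfcbdadc
  16 |  39 | c
  17 |   8 | caddeaebdbfdbccefaafdbbfbfcbdadc
  18 |   6 | cbcaddeaebdbfdbccefaafdbbfbfcbdadc
  19 |  34 | cbdadc
  20 |  21 | ccefaafdbbfbfcbdadc
  21 |  22 | cefaafdbbfbfcbdadc
  22 |   1 | dabddcbcaddeaebdbfdbccefaafdbbfbfcbdadc
  23 |  36 | dadc
  24 |  28 | dbbfbfcbdadc
  25 |  19 | dbccefaafdbbfbfcbdadc
  26 |  16 | dbfdbccefaafdbbfbfcbdadc
  27 |  38 | dc
  28 |   5 | dcbcaddeaebdbfdbccefaafdbbfbfcbdadc
  29 |   4 | ddcbcaddeaebdbfdbccefaafdbbfbfcbdadc
  30 |  10 | ddeaebdbfdbccefaafdbbfbfcbdadc
  31 |  11 | deaebdbfdbccefaafdbbfbfcbdadc
  32 |  12 | eaebdbfdbccefaafdbbfbfcbdadc
  33 |  14 | ebdbfdbccefaafdbbfbfcbdadc
  34 |  23 | efaafdbbfbfcbdadc
  35 |  24 | faafdbbfbfcbdadc
  36 |  31 | fbfcbdadc
  37 |  33 | fcbdadc
  38 |  27 | fdbbfbfcbdadc
  39 |  18 | fdbccefaafdbbfbfcbdadc

[25, 2, 0, 37, 9, 13, 26, 29, 7, 20, 35, 15, 3, 30, 32, 17, 39, 8, 6, 34, 21, 22, 1, 36, 28, 19, 16, 38, 5, 4, 10, 11, 12, 14, 23, 24, 31, 33, 27, 18]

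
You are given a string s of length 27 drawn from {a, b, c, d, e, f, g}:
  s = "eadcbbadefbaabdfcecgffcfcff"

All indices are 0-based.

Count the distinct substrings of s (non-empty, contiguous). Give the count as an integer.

rank→(start, suffix):
  0 → (11, 'aabdfcecgffcfcff')
  1 → (12, 'abdfcecgffcfcff')
  2 → (1, 'adcbbadefbaabdfcecgffcfcff')
  3 → (6, 'adefbaabdfcecgffcfcff')
  4 → (10, 'baabdfcecgffcfcff')
  5 → (5, 'badefbaabdfcecgffcfcff')
  6 → (4, 'bbadefbaabdfcecgffcfcff')
  7 → (13, 'bdfcecgffcfcff')
  8 → (3, 'cbbadefbaabdfcecgffcfcff')
  9 → (16, 'cecgffcfcff')
  10 → (22, 'cfcff')
  11 → (24, 'cff')
  12 → (18, 'cgffcfcff')
  13 → (2, 'dcbbadefbaabdfcecgffcfcff')
  14 → (7, 'defbaabdfcecgffcfcff')
  15 → (14, 'dfcecgffcfcff')
  16 → (0, 'eadcbbadefbaabdfcecgffcfcff')
  17 → (17, 'ecgffcfcff')
  18 → (8, 'efbaabdfcecgffcfcff')
  19 → (26, 'f')
  20 → (9, 'fbaabdfcecgffcfcff')
  21 → (15, 'fcecgffcfcff')
  22 → (21, 'fcfcff')
  23 → (23, 'fcff')
  24 → (25, 'ff')
  25 → (20, 'ffcfcff')
  26 → (19, 'gffcfcff')

SA = [11, 12, 1, 6, 10, 5, 4, 13, 3, 16, 22, 24, 18, 2, 7, 14, 0, 17, 8, 26, 9, 15, 21, 23, 25, 20, 19]
i: (SA[i-1],SA[i]) lcp shared
  1: (11,12) 1 'a'
  2: (12,1) 1 'a'
  3: (1,6) 2 'ad'
  4: (6,10) 0 ''
  5: (10,5) 2 'ba'
  6: (5,4) 1 'b'
  7: (4,13) 1 'b'
  8: (13,3) 0 ''
  9: (3,16) 1 'c'
  10: (16,22) 1 'c'
  11: (22,24) 2 'cf'
  12: (24,18) 1 'c'
  13: (18,2) 0 ''
  14: (2,7) 1 'd'
  15: (7,14) 1 'd'
  16: (14,0) 0 ''
  17: (0,17) 1 'e'
  18: (17,8) 1 'e'
  19: (8,26) 0 ''
  20: (26,9) 1 'f'
  21: (9,15) 1 'f'
  22: (15,21) 2 'fc'
  23: (21,23) 3 'fcf'
  24: (23,25) 1 'f'
  25: (25,20) 2 'ff'
  26: (20,19) 0 ''

n(n+1)/2 = 27·28/2 = 378
Σ LCP = 0 + 1 + 1 + 2 + 0 + 2 + 1 + 1 + 0 + 1 + 1 + 2 + 1 + 0 + 1 + 1 + 0 + 1 + 1 + 0 + 1 + 1 + 2 + 3 + 1 + 2 + 0 = 27
distinct = 378 − 27 = 351

351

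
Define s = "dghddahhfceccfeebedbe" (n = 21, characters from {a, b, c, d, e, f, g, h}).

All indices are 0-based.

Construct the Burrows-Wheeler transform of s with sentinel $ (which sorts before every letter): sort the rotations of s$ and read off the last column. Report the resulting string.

rank  rotation                last
    0  $dghddahhfceccfeebedbe  e
    1  ahhfceccfeebedbe$dghdd  d
    2  be$dghddahhfceccfeebed  d
    3  bedbe$dghddahhfceccfee  e
    4  ccfeebedbe$dghddahhfce  e
    5  ceccfeebedbe$dghddahhf  f
    6  cfeebedbe$dghddahhfcec  c
    7  dahhfceccfeebedbe$dghd  d
    8  dbe$dghddahhfceccfeebe  e
    9  ddahhfceccfeebedbe$dgh  h
   10  dghddahhfceccfeebedbe$  $
   11  e$dghddahhfceccfeebedb  b
   12  ebedbe$dghddahhfceccfe  e
   13  eccfeebedbe$dghddahhfc  c
   14  edbe$dghddahhfceccfeeb  b
   15  eebedbe$dghddahhfceccf  f
   16  fceccfeebedbe$dghddahh  h
   17  feebedbe$dghddahhfcecc  c
   18  ghddahhfceccfeebedbe$d  d
   19  hddahhfceccfeebedbe$dg  g
   20  hfceccfeebedbe$dghddah  h
   21  hhfceccfeebedbe$dghdda  a

eddeefcdeh$becbfhcdgha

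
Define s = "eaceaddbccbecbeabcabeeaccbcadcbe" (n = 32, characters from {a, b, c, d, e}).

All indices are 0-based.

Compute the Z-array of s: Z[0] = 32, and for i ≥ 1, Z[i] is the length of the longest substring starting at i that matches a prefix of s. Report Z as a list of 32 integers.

[32, 0, 0, 2, 0, 0, 0, 0, 0, 0, 0, 1, 0, 0, 2, 0, 0, 0, 0, 0, 1, 3, 0, 0, 0, 0, 0, 0, 0, 0, 0, 1]

Z[0]=32
i=1: outside box; Z[1]=0
i=2: outside box; Z[2]=0
i=3: outside box; Z[3]=2 grow→box=[3,5)
i=4: min(r-i=1, Z[1]=0)=0; Z[4]=0
i=5: outside box; Z[5]=0
i=6: outside box; Z[6]=0
i=7: outside box; Z[7]=0
i=8: outside box; Z[8]=0
i=9: outside box; Z[9]=0
i=10: outside box; Z[10]=0
i=11: outside box; Z[11]=1 grow→box=[11,12)
i=12: outside box; Z[12]=0
i=13: outside box; Z[13]=0
i=14: outside box; Z[14]=2 grow→box=[14,16)
i=15: min(r-i=1, Z[1]=0)=0; Z[15]=0
i=16: outside box; Z[16]=0
i=17: outside box; Z[17]=0
i=18: outside box; Z[18]=0
i=19: outside box; Z[19]=0
i=20: outside box; Z[20]=1 grow→box=[20,21)
i=21: outside box; Z[21]=3 grow→box=[21,24)
i=22: min(r-i=2, Z[1]=0)=0; Z[22]=0
i=23: min(r-i=1, Z[2]=0)=0; Z[23]=0
i=24: outside box; Z[24]=0
i=25: outside box; Z[25]=0
i=26: outside box; Z[26]=0
i=27: outside box; Z[27]=0
i=28: outside box; Z[28]=0
i=29: outside box; Z[29]=0
i=30: outside box; Z[30]=0
i=31: outside box; Z[31]=1 grow→box=[31,32)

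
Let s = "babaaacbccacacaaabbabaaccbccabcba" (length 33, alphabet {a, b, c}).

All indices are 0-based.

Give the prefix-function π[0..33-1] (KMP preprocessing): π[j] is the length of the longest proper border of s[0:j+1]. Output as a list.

π[0] = 0
j=1 s[j]='a': π[1]=0 (border '')
j=2 s[j]='b': π[2]=1 (border 'b')
j=3 s[j]='a': π[3]=2 (border 'ba')
j=4 s[j]='a': k: 2→0; π[4]=0 (border '')
j=5 s[j]='a': π[5]=0 (border '')
j=6 s[j]='c': π[6]=0 (border '')
j=7 s[j]='b': π[7]=1 (border 'b')
j=8 s[j]='c': k: 1→0; π[8]=0 (border '')
j=9 s[j]='c': π[9]=0 (border '')
j=10 s[j]='a': π[10]=0 (border '')
j=11 s[j]='c': π[11]=0 (border '')
j=12 s[j]='a': π[12]=0 (border '')
j=13 s[j]='c': π[13]=0 (border '')
j=14 s[j]='a': π[14]=0 (border '')
j=15 s[j]='a': π[15]=0 (border '')
j=16 s[j]='a': π[16]=0 (border '')
j=17 s[j]='b': π[17]=1 (border 'b')
j=18 s[j]='b': k: 1→0; π[18]=1 (border 'b')
j=19 s[j]='a': π[19]=2 (border 'ba')
j=20 s[j]='b': π[20]=3 (border 'bab')
j=21 s[j]='a': π[21]=4 (border 'baba')
j=22 s[j]='a': π[22]=5 (border 'babaa')
j=23 s[j]='c': k: 5→0; π[23]=0 (border '')
j=24 s[j]='c': π[24]=0 (border '')
j=25 s[j]='b': π[25]=1 (border 'b')
j=26 s[j]='c': k: 1→0; π[26]=0 (border '')
j=27 s[j]='c': π[27]=0 (border '')
j=28 s[j]='a': π[28]=0 (border '')
j=29 s[j]='b': π[29]=1 (border 'b')
j=30 s[j]='c': k: 1→0; π[30]=0 (border '')
j=31 s[j]='b': π[31]=1 (border 'b')
j=32 s[j]='a': π[32]=2 (border 'ba')

[0, 0, 1, 2, 0, 0, 0, 1, 0, 0, 0, 0, 0, 0, 0, 0, 0, 1, 1, 2, 3, 4, 5, 0, 0, 1, 0, 0, 0, 1, 0, 1, 2]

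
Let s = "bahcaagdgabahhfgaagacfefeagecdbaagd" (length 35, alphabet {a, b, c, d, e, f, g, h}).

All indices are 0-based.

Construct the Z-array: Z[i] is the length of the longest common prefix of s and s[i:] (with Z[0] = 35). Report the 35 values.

Z[0]=35
i=1: fresh scan; Z[1]=0
i=2: fresh scan; Z[2]=0
i=3: fresh scan; Z[3]=0
i=4: fresh scan; Z[4]=0
i=5: fresh scan; Z[5]=0
i=6: fresh scan; Z[6]=0
i=7: fresh scan; Z[7]=0
i=8: fresh scan; Z[8]=0
i=9: fresh scan; Z[9]=0
i=10: fresh scan; Z[10]=3 extend→box=[10,13)
i=11: min(r-i=2, Z[1]=0)=0; Z[11]=0
i=12: min(r-i=1, Z[2]=0)=0; Z[12]=0
i=13: fresh scan; Z[13]=0
i=14: fresh scan; Z[14]=0
i=15: fresh scan; Z[15]=0
i=16: fresh scan; Z[16]=0
i=17: fresh scan; Z[17]=0
i=18: fresh scan; Z[18]=0
i=19: fresh scan; Z[19]=0
i=20: fresh scan; Z[20]=0
i=21: fresh scan; Z[21]=0
i=22: fresh scan; Z[22]=0
i=23: fresh scan; Z[23]=0
i=24: fresh scan; Z[24]=0
i=25: fresh scan; Z[25]=0
i=26: fresh scan; Z[26]=0
i=27: fresh scan; Z[27]=0
i=28: fresh scan; Z[28]=0
i=29: fresh scan; Z[29]=0
i=30: fresh scan; Z[30]=2 extend→box=[30,32)
i=31: min(r-i=1, Z[1]=0)=0; Z[31]=0
i=32: fresh scan; Z[32]=0
i=33: fresh scan; Z[33]=0
i=34: fresh scan; Z[34]=0

[35, 0, 0, 0, 0, 0, 0, 0, 0, 0, 3, 0, 0, 0, 0, 0, 0, 0, 0, 0, 0, 0, 0, 0, 0, 0, 0, 0, 0, 0, 2, 0, 0, 0, 0]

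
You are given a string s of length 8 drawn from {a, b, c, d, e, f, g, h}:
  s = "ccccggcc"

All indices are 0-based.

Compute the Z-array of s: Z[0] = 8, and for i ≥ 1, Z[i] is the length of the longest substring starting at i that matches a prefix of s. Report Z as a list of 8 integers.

[8, 3, 2, 1, 0, 0, 2, 1]

Z[0]=8
i=1: i≥r, start 0; Z[1]=3 grow→box=[1,4)
i=2: min(r-i=2, Z[1]=3)=2; Z[2]=2
i=3: min(r-i=1, Z[2]=2)=1; Z[3]=1
i=4: i≥r, start 0; Z[4]=0
i=5: i≥r, start 0; Z[5]=0
i=6: i≥r, start 0; Z[6]=2 grow→box=[6,8)
i=7: min(r-i=1, Z[1]=3)=1; Z[7]=1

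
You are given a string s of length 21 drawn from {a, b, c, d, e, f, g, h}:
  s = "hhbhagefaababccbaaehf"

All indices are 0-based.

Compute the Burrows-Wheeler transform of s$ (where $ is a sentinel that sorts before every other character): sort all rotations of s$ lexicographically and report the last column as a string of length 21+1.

rank  rotation                last
    0  $hhbhagefaababccbaaehf  f
    1  aababccbaaehf$hhbhagef  f
    2  aaehf$hhbhagefaababccb  b
    3  ababccbaaehf$hhbhagefa  a
    4  abccbaaehf$hhbhagefaab  b
    5  aehf$hhbhagefaababccba  a
    6  agefaababccbaaehf$hhbh  h
    7  baaehf$hhbhagefaababcc  c
    8  babccbaaehf$hhbhagefaa  a
    9  bccbaaehf$hhbhagefaaba  a
   10  bhagefaababccbaaehf$hh  h
   11  cbaaehf$hhbhagefaababc  c
   12  ccbaaehf$hhbhagefaabab  b
   13  efaababccbaaehf$hhbhag  g
   14  ehf$hhbhagefaababccbaa  a
   15  f$hhbhagefaababccbaaeh  h
   16  faababccbaaehf$hhbhage  e
   17  gefaababccbaaehf$hhbha  a
   18  hagefaababccbaaehf$hhb  b
   19  hbhagefaababccbaaehf$h  h
   20  hf$hhbhagefaababccbaae  e
   21  hhbhagefaababccbaaehf$  $

ffbabahcaahcbgaheabhe$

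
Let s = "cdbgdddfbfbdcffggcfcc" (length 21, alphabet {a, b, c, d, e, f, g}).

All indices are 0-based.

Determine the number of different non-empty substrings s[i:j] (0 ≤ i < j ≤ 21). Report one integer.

rank | idx | suffix
   0 |  10 | bdcffggcfcc
   1 |   8 | bfbdcffggcfcc
   2 |   2 | bgdddfbfbdcffggcfcc
   3 |  20 | c
   4 |  19 | cc
   5 |   0 | cdbgdddfbfbdcffggcfcc
   6 |  17 | cfcc
   7 |  12 | cffggcfcc
   8 |   1 | dbgdddfbfbdcffggcfcc
   9 |  11 | dcffggcfcc
  10 |   4 | dddfbfbdcffggcfcc
  11 |   5 | ddfbfbdcffggcfcc
  12 |   6 | dfbfbdcffggcfcc
  13 |   9 | fbdcffggcfcc
  14 |   7 | fbfbdcffggcfcc
  15 |  18 | fcc
  16 |  13 | ffggcfcc
  17 |  14 | fggcfcc
  18 |  16 | gcfcc
  19 |   3 | gdddfbfbdcffggcfcc
  20 |  15 | ggcfcc

SA = [10, 8, 2, 20, 19, 0, 17, 12, 1, 11, 4, 5, 6, 9, 7, 18, 13, 14, 16, 3, 15]
rank  pair      lcp
   1  s[10:],s[8:]  1  'b'
   2  s[8:],s[2:]  1  'b'
   3  s[2:],s[20:]  0  ''
   4  s[20:],s[19:]  1  'c'
   5  s[19:],s[0:]  1  'c'
   6  s[0:],s[17:]  1  'c'
   7  s[17:],s[12:]  2  'cf'
   8  s[12:],s[1:]  0  ''
   9  s[1:],s[11:]  1  'd'
  10  s[11:],s[4:]  1  'd'
  11  s[4:],s[5:]  2  'dd'
  12  s[5:],s[6:]  1  'd'
  13  s[6:],s[9:]  0  ''
  14  s[9:],s[7:]  2  'fb'
  15  s[7:],s[18:]  1  'f'
  16  s[18:],s[13:]  1  'f'
  17  s[13:],s[14:]  1  'f'
  18  s[14:],s[16:]  0  ''
  19  s[16:],s[3:]  1  'g'
  20  s[3:],s[15:]  1  'g'

n(n+1)/2 = 21·22/2 = 231
Σ LCP = 0 + 1 + 1 + 0 + 1 + 1 + 1 + 2 + 0 + 1 + 1 + 2 + 1 + 0 + 2 + 1 + 1 + 1 + 0 + 1 + 1 = 19
distinct = 231 − 19 = 212

212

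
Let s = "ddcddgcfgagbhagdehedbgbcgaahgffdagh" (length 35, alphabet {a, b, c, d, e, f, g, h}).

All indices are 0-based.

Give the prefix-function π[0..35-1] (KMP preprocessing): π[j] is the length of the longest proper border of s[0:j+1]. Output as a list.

[0, 1, 0, 1, 2, 0, 0, 0, 0, 0, 0, 0, 0, 0, 0, 1, 0, 0, 0, 1, 0, 0, 0, 0, 0, 0, 0, 0, 0, 0, 0, 1, 0, 0, 0]

π[0] = 0
j=1 s[j]='d': π[1]=1 (border 'd')
j=2 s[j]='c': k: 1→0; π[2]=0 (border '')
j=3 s[j]='d': π[3]=1 (border 'd')
j=4 s[j]='d': π[4]=2 (border 'dd')
j=5 s[j]='g': k: 2→1→0; π[5]=0 (border '')
j=6 s[j]='c': π[6]=0 (border '')
j=7 s[j]='f': π[7]=0 (border '')
j=8 s[j]='g': π[8]=0 (border '')
j=9 s[j]='a': π[9]=0 (border '')
j=10 s[j]='g': π[10]=0 (border '')
j=11 s[j]='b': π[11]=0 (border '')
j=12 s[j]='h': π[12]=0 (border '')
j=13 s[j]='a': π[13]=0 (border '')
j=14 s[j]='g': π[14]=0 (border '')
j=15 s[j]='d': π[15]=1 (border 'd')
j=16 s[j]='e': k: 1→0; π[16]=0 (border '')
j=17 s[j]='h': π[17]=0 (border '')
j=18 s[j]='e': π[18]=0 (border '')
j=19 s[j]='d': π[19]=1 (border 'd')
j=20 s[j]='b': k: 1→0; π[20]=0 (border '')
j=21 s[j]='g': π[21]=0 (border '')
j=22 s[j]='b': π[22]=0 (border '')
j=23 s[j]='c': π[23]=0 (border '')
j=24 s[j]='g': π[24]=0 (border '')
j=25 s[j]='a': π[25]=0 (border '')
j=26 s[j]='a': π[26]=0 (border '')
j=27 s[j]='h': π[27]=0 (border '')
j=28 s[j]='g': π[28]=0 (border '')
j=29 s[j]='f': π[29]=0 (border '')
j=30 s[j]='f': π[30]=0 (border '')
j=31 s[j]='d': π[31]=1 (border 'd')
j=32 s[j]='a': k: 1→0; π[32]=0 (border '')
j=33 s[j]='g': π[33]=0 (border '')
j=34 s[j]='h': π[34]=0 (border '')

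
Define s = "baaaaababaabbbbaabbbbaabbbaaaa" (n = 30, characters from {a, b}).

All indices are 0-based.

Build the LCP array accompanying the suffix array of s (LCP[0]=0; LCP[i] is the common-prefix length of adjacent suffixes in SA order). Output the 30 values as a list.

sorted suffixes:
  #0 SA[0]=29  'a'
  #1 SA[1]=28  'aa'
  #2 SA[2]=27  'aaa'
  #3 SA[3]=26  'aaaa'
  #4 SA[4]=1  'aaaaababaabbbbaabbbbaabbbaaaa'
  #5 SA[5]=2  'aaaababaabbbbaabbbbaabbbaaaa'
  #6 SA[6]=3  'aaababaabbbbaabbbbaabbbaaaa'
  #7 SA[7]=4  'aababaabbbbaabbbbaabbbaaaa'
  #8 SA[8]=21  'aabbbaaaa'
  #9 SA[9]=15  'aabbbbaabbbaaaa'
  #10 SA[10]=9  'aabbbbaabbbbaabbbaaaa'
  #11 SA[11]=7  'abaabbbbaabbbbaabbbaaaa'
  #12 SA[12]=5  'ababaabbbbaabbbbaabbbaaaa'
  #13 SA[13]=22  'abbbaaaa'
  #14 SA[14]=16  'abbbbaabbbaaaa'
  #15 SA[15]=10  'abbbbaabbbbaabbbaaaa'
  #16 SA[16]=25  'baaaa'
  #17 SA[17]=0  'baaaaababaabbbbaabbbbaabbbaaaa'
  #18 SA[18]=20  'baabbbaaaa'
  #19 SA[19]=14  'baabbbbaabbbaaaa'
  #20 SA[20]=8  'baabbbbaabbbbaabbbaaaa'
  #21 SA[21]=6  'babaabbbbaabbbbaabbbaaaa'
  #22 SA[22]=24  'bbaaaa'
  #23 SA[23]=19  'bbaabbbaaaa'
  #24 SA[24]=13  'bbaabbbbaabbbaaaa'
  #25 SA[25]=23  'bbbaaaa'
  #26 SA[26]=18  'bbbaabbbaaaa'
  #27 SA[27]=12  'bbbaabbbbaabbbaaaa'
  #28 SA[28]=17  'bbbbaabbbaaaa'
  #29 SA[29]=11  'bbbbaabbbbaabbbaaaa'

SA = [29, 28, 27, 26, 1, 2, 3, 4, 21, 15, 9, 7, 5, 22, 16, 10, 25, 0, 20, 14, 8, 6, 24, 19, 13, 23, 18, 12, 17, 11]
rank  pair      lcp
   1  s[29:],s[28:]  1  'a'
   2  s[28:],s[27:]  2  'aa'
   3  s[27:],s[26:]  3  'aaa'
   4  s[26:],s[1:]  4  'aaaa'
   5  s[1:],s[2:]  4  'aaaa'
   6  s[2:],s[3:]  3  'aaa'
   7  s[3:],s[4:]  2  'aa'
   8  s[4:],s[21:]  3  'aab'
   9  s[21:],s[15:]  5  'aabbb'
  10  s[15:],s[9:]  11  'aabbbbaabbb'
  11  s[9:],s[7:]  1  'a'
  12  s[7:],s[5:]  3  'aba'
  13  s[5:],s[22:]  2  'ab'
  14  s[22:],s[16:]  4  'abbb'
  15  s[16:],s[10:]  10  'abbbbaabbb'
  16  s[10:],s[25:]  0  ''
  17  s[25:],s[0:]  5  'baaaa'
  18  s[0:],s[20:]  3  'baa'
  19  s[20:],s[14:]  6  'baabbb'
  20  s[14:],s[8:]  12  'baabbbbaabbb'
  21  s[8:],s[6:]  2  'ba'
  22  s[6:],s[24:]  1  'b'
  23  s[24:],s[19:]  4  'bbaa'
  24  s[19:],s[13:]  7  'bbaabbb'
  25  s[13:],s[23:]  2  'bb'
  26  s[23:],s[18:]  5  'bbbaa'
  27  s[18:],s[12:]  8  'bbbaabbb'
  28  s[12:],s[17:]  3  'bbb'
  29  s[17:],s[11:]  9  'bbbbaabbb'

[0, 1, 2, 3, 4, 4, 3, 2, 3, 5, 11, 1, 3, 2, 4, 10, 0, 5, 3, 6, 12, 2, 1, 4, 7, 2, 5, 8, 3, 9]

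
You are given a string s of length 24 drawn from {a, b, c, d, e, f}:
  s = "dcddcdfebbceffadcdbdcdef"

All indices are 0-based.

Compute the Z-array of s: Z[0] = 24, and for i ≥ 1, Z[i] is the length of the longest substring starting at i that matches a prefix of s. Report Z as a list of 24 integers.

[24, 0, 1, 3, 0, 1, 0, 0, 0, 0, 0, 0, 0, 0, 0, 3, 0, 1, 0, 3, 0, 1, 0, 0]

Z[0]=24
i=1: fresh scan; Z[1]=0
i=2: fresh scan; Z[2]=1 scan→box=[2,3)
i=3: fresh scan; Z[3]=3 scan→box=[3,6)
i=4: min(r-i=2, Z[1]=0)=0; Z[4]=0
i=5: min(r-i=1, Z[2]=1)=1; Z[5]=1
i=6: fresh scan; Z[6]=0
i=7: fresh scan; Z[7]=0
i=8: fresh scan; Z[8]=0
i=9: fresh scan; Z[9]=0
i=10: fresh scan; Z[10]=0
i=11: fresh scan; Z[11]=0
i=12: fresh scan; Z[12]=0
i=13: fresh scan; Z[13]=0
i=14: fresh scan; Z[14]=0
i=15: fresh scan; Z[15]=3 scan→box=[15,18)
i=16: min(r-i=2, Z[1]=0)=0; Z[16]=0
i=17: min(r-i=1, Z[2]=1)=1; Z[17]=1
i=18: fresh scan; Z[18]=0
i=19: fresh scan; Z[19]=3 scan→box=[19,22)
i=20: min(r-i=2, Z[1]=0)=0; Z[20]=0
i=21: min(r-i=1, Z[2]=1)=1; Z[21]=1
i=22: fresh scan; Z[22]=0
i=23: fresh scan; Z[23]=0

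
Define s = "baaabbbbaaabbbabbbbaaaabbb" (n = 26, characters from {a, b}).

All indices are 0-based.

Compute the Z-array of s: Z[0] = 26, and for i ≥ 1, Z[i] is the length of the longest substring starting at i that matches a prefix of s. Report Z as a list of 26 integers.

[26, 0, 0, 0, 1, 1, 1, 7, 0, 0, 0, 1, 1, 2, 0, 1, 1, 1, 4, 0, 0, 0, 0, 1, 1, 1]

Z[0]=26
i=1: i≥r, start 0; Z[1]=0
i=2: i≥r, start 0; Z[2]=0
i=3: i≥r, start 0; Z[3]=0
i=4: i≥r, start 0; Z[4]=1 extend→box=[4,5)
i=5: i≥r, start 0; Z[5]=1 extend→box=[5,6)
i=6: i≥r, start 0; Z[6]=1 extend→box=[6,7)
i=7: i≥r, start 0; Z[7]=7 extend→box=[7,14)
i=8: min(r-i=6, Z[1]=0)=0; Z[8]=0
i=9: min(r-i=5, Z[2]=0)=0; Z[9]=0
i=10: min(r-i=4, Z[3]=0)=0; Z[10]=0
i=11: min(r-i=3, Z[4]=1)=1; Z[11]=1
i=12: min(r-i=2, Z[5]=1)=1; Z[12]=1
i=13: min(r-i=1, Z[6]=1)=1; Z[13]=2 extend→box=[13,15)
i=14: min(r-i=1, Z[1]=0)=0; Z[14]=0
i=15: i≥r, start 0; Z[15]=1 extend→box=[15,16)
i=16: i≥r, start 0; Z[16]=1 extend→box=[16,17)
i=17: i≥r, start 0; Z[17]=1 extend→box=[17,18)
i=18: i≥r, start 0; Z[18]=4 extend→box=[18,22)
i=19: min(r-i=3, Z[1]=0)=0; Z[19]=0
i=20: min(r-i=2, Z[2]=0)=0; Z[20]=0
i=21: min(r-i=1, Z[3]=0)=0; Z[21]=0
i=22: i≥r, start 0; Z[22]=0
i=23: i≥r, start 0; Z[23]=1 extend→box=[23,24)
i=24: i≥r, start 0; Z[24]=1 extend→box=[24,25)
i=25: i≥r, start 0; Z[25]=1 extend→box=[25,26)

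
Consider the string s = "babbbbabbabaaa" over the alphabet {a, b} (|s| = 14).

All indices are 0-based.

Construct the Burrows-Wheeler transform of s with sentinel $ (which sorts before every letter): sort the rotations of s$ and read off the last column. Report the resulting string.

aaabbbbabb$abba

rank  rotation         last
    0  $babbbbabbabaaa  a
    1  a$babbbbabbabaa  a
    2  aa$babbbbabbaba  a
    3  aaa$babbbbabbab  b
    4  abaaa$babbbbabb  b
    5  abbabaaa$babbbb  b
    6  abbbbabbabaaa$b  b
    7  baaa$babbbbabba  a
    8  babaaa$babbbbab  b
    9  babbabaaa$babbb  b
   10  babbbbabbabaaa$  $
   11  bbabaaa$babbbba  a
   12  bbabbabaaa$babb  b
   13  bbbabbabaaa$bab  b
   14  bbbbabbabaaa$ba  a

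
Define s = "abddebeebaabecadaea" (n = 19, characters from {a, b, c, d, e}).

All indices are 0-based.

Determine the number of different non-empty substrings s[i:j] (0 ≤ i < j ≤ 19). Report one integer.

sorted suffixes:
  #0 SA[0]=18  'a'
  #1 SA[1]=9  'aabecadaea'
  #2 SA[2]=0  'abddebeebaabecadaea'
  #3 SA[3]=10  'abecadaea'
  #4 SA[4]=14  'adaea'
  #5 SA[5]=16  'aea'
  #6 SA[6]=8  'baabecadaea'
  #7 SA[7]=1  'bddebeebaabecadaea'
  #8 SA[8]=11  'becadaea'
  #9 SA[9]=5  'beebaabecadaea'
  #10 SA[10]=13  'cadaea'
  #11 SA[11]=15  'daea'
  #12 SA[12]=2  'ddebeebaabecadaea'
  #13 SA[13]=3  'debeebaabecadaea'
  #14 SA[14]=17  'ea'
  #15 SA[15]=7  'ebaabecadaea'
  #16 SA[16]=4  'ebeebaabecadaea'
  #17 SA[17]=12  'ecadaea'
  #18 SA[18]=6  'eebaabecadaea'

SA = [18, 9, 0, 10, 14, 16, 8, 1, 11, 5, 13, 15, 2, 3, 17, 7, 4, 12, 6]
i: (SA[i-1],SA[i]) lcp shared
  1: (18,9) 1 'a'
  2: (9,0) 1 'a'
  3: (0,10) 2 'ab'
  4: (10,14) 1 'a'
  5: (14,16) 1 'a'
  6: (16,8) 0 ''
  7: (8,1) 1 'b'
  8: (1,11) 1 'b'
  9: (11,5) 2 'be'
  10: (5,13) 0 ''
  11: (13,15) 0 ''
  12: (15,2) 1 'd'
  13: (2,3) 1 'd'
  14: (3,17) 0 ''
  15: (17,7) 1 'e'
  16: (7,4) 2 'eb'
  17: (4,12) 1 'e'
  18: (12,6) 1 'e'

n(n+1)/2 = 19·20/2 = 190
Σ LCP = 0 + 1 + 1 + 2 + 1 + 1 + 0 + 1 + 1 + 2 + 0 + 0 + 1 + 1 + 0 + 1 + 2 + 1 + 1 = 17
distinct = 190 − 17 = 173

173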